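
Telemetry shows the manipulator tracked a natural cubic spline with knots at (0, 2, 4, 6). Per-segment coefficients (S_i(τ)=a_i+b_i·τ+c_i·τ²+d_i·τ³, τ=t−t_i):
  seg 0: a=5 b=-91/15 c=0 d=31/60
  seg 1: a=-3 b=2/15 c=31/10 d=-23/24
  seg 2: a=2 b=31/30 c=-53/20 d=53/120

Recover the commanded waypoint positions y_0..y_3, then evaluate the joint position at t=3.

y_0 = S_0(0) = a_0 = 5
y_1 = S_1(0) = a_1 = -3
y_2 = S_2(0) = a_2 = 2
y_3 = S_2(2) = -3
t_q=3 is in segment 1 (τ=1); S_1(τ)=-29/40

y_0=5 y_1=-3 y_2=2 y_3=-3
S(3) = -29/40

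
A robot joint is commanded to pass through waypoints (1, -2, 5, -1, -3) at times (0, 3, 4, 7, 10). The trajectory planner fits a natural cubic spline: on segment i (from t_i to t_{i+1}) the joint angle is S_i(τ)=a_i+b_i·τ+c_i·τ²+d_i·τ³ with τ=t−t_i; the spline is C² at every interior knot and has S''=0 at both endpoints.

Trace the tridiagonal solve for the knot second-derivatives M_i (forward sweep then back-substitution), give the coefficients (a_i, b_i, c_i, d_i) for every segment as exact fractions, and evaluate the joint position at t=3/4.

  seg 0: a=1 b=-259/57 c=0 d=202/513
  seg 1: a=-2 b=347/57 c=202/57 d=-50/19
  seg 2: a=5 b=301/57 c=-248/57 d=329/513
  seg 3: a=-1 b=-200/57 c=27/19 d=-3/19
S(3/4) = -1363/608

Δ: Δ0=-1, Δ1=7, Δ2=-2, Δ3=-2/3
row 1: diag=8, rhs=48; c'=1/8, d'=6
row 2: denom=8−1·1/8=63/8; d'=(-54−1·6)/(63/8)=-160/21
row 3: denom=12−3·8/21=76/7; d'=(8−3·-160/21)/(76/7)=54/19
back: M3=54/19
back: M2=-160/21−8/21·54/19=-496/57
back: M1=6−1/8·-496/57=404/57
M: M0=0, M1=404/57, M2=-496/57, M3=54/19, M4=0
seg 0: a=1, c=M0/2=0, d=(M1−M0)/(6·3)=202/513, b=Δ0−h0·(2M0+M1)/6=-259/57
seg 1: a=-2, c=M1/2=202/57, d=(M2−M1)/(6·1)=-50/19, b=Δ1−h1·(2M1+M2)/6=347/57
seg 2: a=5, c=M2/2=-248/57, d=(M3−M2)/(6·3)=329/513, b=Δ2−h2·(2M2+M3)/6=301/57
seg 3: a=-1, c=M3/2=27/19, d=(M4−M3)/(6·3)=-3/19, b=Δ3−h3·(2M3+M4)/6=-200/57
t_q=3/4 → seg 0, τ=3/4; S=1+-259/57·τ+0·τ²+202/513·τ³=-1363/608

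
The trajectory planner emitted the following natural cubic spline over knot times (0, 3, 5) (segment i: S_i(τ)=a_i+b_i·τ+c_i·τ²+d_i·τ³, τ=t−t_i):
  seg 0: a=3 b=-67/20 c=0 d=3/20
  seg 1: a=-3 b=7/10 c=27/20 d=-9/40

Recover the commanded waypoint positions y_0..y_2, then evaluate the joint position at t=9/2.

y_0=3 y_1=-3 y_2=2
S(9/2) = 21/64

y_0 = S_0(0) = a_0 = 3
y_1 = S_1(0) = a_1 = -3
y_2 = S_1(2) = 2
t_q=9/2 is in segment 1 (τ=3/2); S_1(τ)=21/64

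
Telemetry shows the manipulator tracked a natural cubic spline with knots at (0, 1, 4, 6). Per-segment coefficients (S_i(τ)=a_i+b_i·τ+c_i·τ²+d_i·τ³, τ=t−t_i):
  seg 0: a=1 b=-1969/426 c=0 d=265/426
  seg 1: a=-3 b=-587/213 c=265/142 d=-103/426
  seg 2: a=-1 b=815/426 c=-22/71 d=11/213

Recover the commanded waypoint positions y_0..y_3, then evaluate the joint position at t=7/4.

y_0 = S_0(0) = a_0 = 1
y_1 = S_1(0) = a_1 = -3
y_2 = S_2(0) = a_2 = -1
y_3 = S_2(2) = 2
t_q=7/4 is in segment 1 (τ=3/4); S_1(τ)=-37435/9088

y_0=1 y_1=-3 y_2=-1 y_3=2
S(7/4) = -37435/9088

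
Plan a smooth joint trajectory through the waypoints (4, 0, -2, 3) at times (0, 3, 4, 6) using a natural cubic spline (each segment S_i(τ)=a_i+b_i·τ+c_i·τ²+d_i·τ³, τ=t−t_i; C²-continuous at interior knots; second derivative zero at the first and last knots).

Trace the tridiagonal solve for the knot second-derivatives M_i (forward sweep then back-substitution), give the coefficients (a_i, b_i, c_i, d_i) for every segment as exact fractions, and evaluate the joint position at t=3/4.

  seg 0: a=4 b=-223/282 c=0 d=-17/282
  seg 1: a=0 b=-341/141 c=-51/94 d=271/282
  seg 2: a=-2 b=-175/282 c=110/47 d=-55/141
S(3/4) = 20343/6016

Δ: Δ0=-4/3, Δ1=-2, Δ2=5/2
row 1: diag=8, rhs=-4; c'=1/8, d'=-1/2
row 2: denom=6−1·1/8=47/8; d'=(27−1·-1/2)/(47/8)=220/47
back: M2=220/47
back: M1=-1/2−1/8·220/47=-51/47
M: M0=0, M1=-51/47, M2=220/47, M3=0
seg 0: a=4, c=M0/2=0, d=(M1−M0)/(6·3)=-17/282, b=Δ0−h0·(2M0+M1)/6=-223/282
seg 1: a=0, c=M1/2=-51/94, d=(M2−M1)/(6·1)=271/282, b=Δ1−h1·(2M1+M2)/6=-341/141
seg 2: a=-2, c=M2/2=110/47, d=(M3−M2)/(6·2)=-55/141, b=Δ2−h2·(2M2+M3)/6=-175/282
t_q=3/4 → seg 0, τ=3/4; S=4+-223/282·τ+0·τ²+-17/282·τ³=20343/6016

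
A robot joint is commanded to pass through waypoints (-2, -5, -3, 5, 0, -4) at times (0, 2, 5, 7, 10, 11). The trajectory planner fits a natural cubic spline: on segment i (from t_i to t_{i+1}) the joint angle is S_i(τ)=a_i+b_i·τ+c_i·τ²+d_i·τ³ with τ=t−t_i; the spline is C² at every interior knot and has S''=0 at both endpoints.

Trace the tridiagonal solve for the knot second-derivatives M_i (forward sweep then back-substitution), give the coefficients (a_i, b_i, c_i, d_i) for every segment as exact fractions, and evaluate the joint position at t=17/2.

Δ: Δ0=-3/2, Δ1=2/3, Δ2=4, Δ3=-5/3, Δ4=-4
row 1: diag=10, rhs=13; c'=3/10, d'=13/10
row 2: denom=10−3·3/10=91/10; d'=(20−3·13/10)/(91/10)=23/13
row 3: denom=10−2·20/91=870/91; d'=(-34−2·23/13)/(870/91)=-1708/435
row 4: denom=8−3·91/290=2047/290; d'=(-14−3·-1708/435)/(2047/290)=-28/89
back: M4=-28/89
back: M3=-1708/435−91/290·-28/89=-1022/267
back: M2=23/13−20/91·-1022/267=697/267
back: M1=13/10−3/10·697/267=46/89
M: M0=0, M1=46/89, M2=697/267, M3=-1022/267, M4=-28/89, M5=0
seg 0: a=-2, c=M0/2=0, d=(M1−M0)/(6·2)=23/534, b=Δ0−h0·(2M0+M1)/6=-893/534
seg 1: a=-5, c=M1/2=23/89, d=(M2−M1)/(6·3)=559/4806, b=Δ1−h1·(2M1+M2)/6=-617/534
seg 2: a=-3, c=M2/2=697/534, d=(M3−M2)/(6·2)=-191/356, b=Δ2−h2·(2M2+M3)/6=944/267
seg 3: a=5, c=M3/2=-511/267, d=(M4−M3)/(6·3)=469/2403, b=Δ3−h3·(2M3+M4)/6=619/267
seg 4: a=0, c=M4/2=-14/89, d=(M5−M4)/(6·1)=14/267, b=Δ4−h4·(2M4+M5)/6=-1040/267
t_q=17/2 → seg 3, τ=3/2; S=5+619/267·τ+-511/267·τ²+469/2403·τ³=3439/712

  seg 0: a=-2 b=-893/534 c=0 d=23/534
  seg 1: a=-5 b=-617/534 c=23/89 d=559/4806
  seg 2: a=-3 b=944/267 c=697/534 d=-191/356
  seg 3: a=5 b=619/267 c=-511/267 d=469/2403
  seg 4: a=0 b=-1040/267 c=-14/89 d=14/267
S(17/2) = 3439/712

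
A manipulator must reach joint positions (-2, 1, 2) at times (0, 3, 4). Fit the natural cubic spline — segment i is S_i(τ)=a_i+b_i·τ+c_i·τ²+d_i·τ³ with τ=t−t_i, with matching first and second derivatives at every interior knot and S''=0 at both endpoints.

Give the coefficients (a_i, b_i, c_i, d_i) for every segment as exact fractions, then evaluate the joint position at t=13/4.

  seg 0: a=-2 b=1 c=0 d=0
  seg 1: a=1 b=1 c=0 d=0
S(13/4) = 5/4

Δ: Δ0=1, Δ1=1
row 1: diag=8, rhs=0; c'=1/8, d'=0
back: M1=0
M: M0=0, M1=0, M2=0
seg 0: a=-2, c=M0/2=0, d=(M1−M0)/(6·3)=0, b=Δ0−h0·(2M0+M1)/6=1
seg 1: a=1, c=M1/2=0, d=(M2−M1)/(6·1)=0, b=Δ1−h1·(2M1+M2)/6=1
t_q=13/4 → seg 1, τ=1/4; S=1+1·τ+0·τ²+0·τ³=5/4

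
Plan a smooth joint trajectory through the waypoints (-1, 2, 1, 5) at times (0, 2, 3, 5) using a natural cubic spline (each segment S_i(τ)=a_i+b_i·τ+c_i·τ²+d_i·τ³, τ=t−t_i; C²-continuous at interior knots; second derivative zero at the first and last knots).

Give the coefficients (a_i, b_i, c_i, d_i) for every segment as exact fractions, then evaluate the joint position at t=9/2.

Δ: Δ0=3/2, Δ1=-1, Δ2=2
row 1: diag=6, rhs=-15; c'=1/6, d'=-5/2
row 2: denom=6−1·1/6=35/6; d'=(18−1·-5/2)/(35/6)=123/35
back: M2=123/35
back: M1=-5/2−1/6·123/35=-108/35
M: M0=0, M1=-108/35, M2=123/35, M3=0
seg 0: a=-1, c=M0/2=0, d=(M1−M0)/(6·2)=-9/35, b=Δ0−h0·(2M0+M1)/6=177/70
seg 1: a=2, c=M1/2=-54/35, d=(M2−M1)/(6·1)=11/10, b=Δ1−h1·(2M1+M2)/6=-39/70
seg 2: a=1, c=M2/2=123/70, d=(M3−M2)/(6·2)=-41/140, b=Δ2−h2·(2M2+M3)/6=-12/35
t_q=9/2 → seg 2, τ=3/2; S=1+-12/35·τ+123/70·τ²+-41/140·τ³=773/224

  seg 0: a=-1 b=177/70 c=0 d=-9/35
  seg 1: a=2 b=-39/70 c=-54/35 d=11/10
  seg 2: a=1 b=-12/35 c=123/70 d=-41/140
S(9/2) = 773/224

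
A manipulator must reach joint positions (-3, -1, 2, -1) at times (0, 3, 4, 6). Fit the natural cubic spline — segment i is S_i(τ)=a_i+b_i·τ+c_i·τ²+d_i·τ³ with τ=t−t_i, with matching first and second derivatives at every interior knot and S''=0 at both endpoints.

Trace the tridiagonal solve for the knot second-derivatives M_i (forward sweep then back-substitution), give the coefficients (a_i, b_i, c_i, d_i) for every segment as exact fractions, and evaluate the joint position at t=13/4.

  seg 0: a=-3 b=-145/282 c=0 d=37/282
  seg 1: a=-1 b=427/141 c=111/94 d=-341/282
  seg 2: a=2 b=497/282 c=-115/47 d=115/282
S(13/4) = -1131/6016

Δ: Δ0=2/3, Δ1=3, Δ2=-3/2
row 1: diag=8, rhs=14; c'=1/8, d'=7/4
row 2: denom=6−1·1/8=47/8; d'=(-27−1·7/4)/(47/8)=-230/47
back: M2=-230/47
back: M1=7/4−1/8·-230/47=111/47
M: M0=0, M1=111/47, M2=-230/47, M3=0
seg 0: a=-3, c=M0/2=0, d=(M1−M0)/(6·3)=37/282, b=Δ0−h0·(2M0+M1)/6=-145/282
seg 1: a=-1, c=M1/2=111/94, d=(M2−M1)/(6·1)=-341/282, b=Δ1−h1·(2M1+M2)/6=427/141
seg 2: a=2, c=M2/2=-115/47, d=(M3−M2)/(6·2)=115/282, b=Δ2−h2·(2M2+M3)/6=497/282
t_q=13/4 → seg 1, τ=1/4; S=-1+427/141·τ+111/94·τ²+-341/282·τ³=-1131/6016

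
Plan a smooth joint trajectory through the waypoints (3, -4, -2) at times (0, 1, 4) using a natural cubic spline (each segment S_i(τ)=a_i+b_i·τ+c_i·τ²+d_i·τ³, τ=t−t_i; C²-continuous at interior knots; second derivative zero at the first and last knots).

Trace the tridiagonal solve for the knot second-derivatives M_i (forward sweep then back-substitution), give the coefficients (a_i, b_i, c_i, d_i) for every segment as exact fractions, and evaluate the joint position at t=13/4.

Δ: Δ0=-7, Δ1=2/3
row 1: diag=8, rhs=46; c'=3/8, d'=23/4
back: M1=23/4
M: M0=0, M1=23/4, M2=0
seg 0: a=3, c=M0/2=0, d=(M1−M0)/(6·1)=23/24, b=Δ0−h0·(2M0+M1)/6=-191/24
seg 1: a=-4, c=M1/2=23/8, d=(M2−M1)/(6·3)=-23/72, b=Δ1−h1·(2M1+M2)/6=-61/12
t_q=13/4 → seg 1, τ=9/4; S=-4+-61/12·τ+23/8·τ²+-23/72·τ³=-2315/512

  seg 0: a=3 b=-191/24 c=0 d=23/24
  seg 1: a=-4 b=-61/12 c=23/8 d=-23/72
S(13/4) = -2315/512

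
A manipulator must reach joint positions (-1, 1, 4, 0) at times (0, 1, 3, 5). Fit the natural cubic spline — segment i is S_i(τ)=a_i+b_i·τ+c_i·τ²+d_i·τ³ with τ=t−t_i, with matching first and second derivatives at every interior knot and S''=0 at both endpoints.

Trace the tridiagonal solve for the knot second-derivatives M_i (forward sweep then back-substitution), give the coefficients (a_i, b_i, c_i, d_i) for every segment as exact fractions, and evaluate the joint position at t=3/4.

Δ: Δ0=2, Δ1=3/2, Δ2=-2
row 1: diag=6, rhs=-3; c'=1/3, d'=-1/2
row 2: denom=8−2·1/3=22/3; d'=(-21−2·-1/2)/(22/3)=-30/11
back: M2=-30/11
back: M1=-1/2−1/3·-30/11=9/22
M: M0=0, M1=9/22, M2=-30/11, M3=0
seg 0: a=-1, c=M0/2=0, d=(M1−M0)/(6·1)=3/44, b=Δ0−h0·(2M0+M1)/6=85/44
seg 1: a=1, c=M1/2=9/44, d=(M2−M1)/(6·2)=-23/88, b=Δ1−h1·(2M1+M2)/6=47/22
seg 2: a=4, c=M2/2=-15/11, d=(M3−M2)/(6·2)=5/22, b=Δ2−h2·(2M2+M3)/6=-2/11
t_q=3/4 → seg 0, τ=3/4; S=-1+85/44·τ+0·τ²+3/44·τ³=1345/2816

  seg 0: a=-1 b=85/44 c=0 d=3/44
  seg 1: a=1 b=47/22 c=9/44 d=-23/88
  seg 2: a=4 b=-2/11 c=-15/11 d=5/22
S(3/4) = 1345/2816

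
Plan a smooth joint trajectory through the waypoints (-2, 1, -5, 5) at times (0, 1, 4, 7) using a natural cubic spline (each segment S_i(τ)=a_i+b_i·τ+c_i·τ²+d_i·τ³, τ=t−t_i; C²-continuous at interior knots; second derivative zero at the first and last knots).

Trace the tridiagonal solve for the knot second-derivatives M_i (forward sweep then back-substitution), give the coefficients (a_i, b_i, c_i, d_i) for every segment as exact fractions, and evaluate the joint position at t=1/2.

  seg 0: a=-2 b=337/87 c=0 d=-76/87
  seg 1: a=1 b=109/87 c=-76/29 d=401/783
  seg 2: a=-5 b=-56/87 c=173/87 d=-173/783
S(1/2) = -5/29

Δ: Δ0=3, Δ1=-2, Δ2=10/3
row 1: diag=8, rhs=-30; c'=3/8, d'=-15/4
row 2: denom=12−3·3/8=87/8; d'=(32−3·-15/4)/(87/8)=346/87
back: M2=346/87
back: M1=-15/4−3/8·346/87=-152/29
M: M0=0, M1=-152/29, M2=346/87, M3=0
seg 0: a=-2, c=M0/2=0, d=(M1−M0)/(6·1)=-76/87, b=Δ0−h0·(2M0+M1)/6=337/87
seg 1: a=1, c=M1/2=-76/29, d=(M2−M1)/(6·3)=401/783, b=Δ1−h1·(2M1+M2)/6=109/87
seg 2: a=-5, c=M2/2=173/87, d=(M3−M2)/(6·3)=-173/783, b=Δ2−h2·(2M2+M3)/6=-56/87
t_q=1/2 → seg 0, τ=1/2; S=-2+337/87·τ+0·τ²+-76/87·τ³=-5/29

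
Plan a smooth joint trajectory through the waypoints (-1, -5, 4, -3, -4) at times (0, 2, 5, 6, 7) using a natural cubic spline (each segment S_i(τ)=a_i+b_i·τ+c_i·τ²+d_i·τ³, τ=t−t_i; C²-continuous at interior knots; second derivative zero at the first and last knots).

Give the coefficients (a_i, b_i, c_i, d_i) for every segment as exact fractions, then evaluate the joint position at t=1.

Δ: Δ0=-2, Δ1=3, Δ2=-7, Δ3=-1
row 1: diag=10, rhs=30; c'=3/10, d'=3
row 2: denom=8−3·3/10=71/10; d'=(-60−3·3)/(71/10)=-690/71
row 3: denom=4−1·10/71=274/71; d'=(36−1·-690/71)/(274/71)=1623/137
back: M3=1623/137
back: M2=-690/71−10/71·1623/137=-1560/137
back: M1=3−3/10·-1560/137=879/137
M: M0=0, M1=879/137, M2=-1560/137, M3=1623/137, M4=0
seg 0: a=-1, c=M0/2=0, d=(M1−M0)/(6·2)=293/548, b=Δ0−h0·(2M0+M1)/6=-567/137
seg 1: a=-5, c=M1/2=879/274, d=(M2−M1)/(6·3)=-271/274, b=Δ1−h1·(2M1+M2)/6=312/137
seg 2: a=4, c=M2/2=-780/137, d=(M3−M2)/(6·1)=1061/274, b=Δ2−h2·(2M2+M3)/6=-1419/274
seg 3: a=-3, c=M3/2=1623/274, d=(M4−M3)/(6·1)=-541/274, b=Δ3−h3·(2M3+M4)/6=-678/137
t_q=1 → seg 0, τ=1; S=-1+-567/137·τ+0·τ²+293/548·τ³=-2523/548

  seg 0: a=-1 b=-567/137 c=0 d=293/548
  seg 1: a=-5 b=312/137 c=879/274 d=-271/274
  seg 2: a=4 b=-1419/274 c=-780/137 d=1061/274
  seg 3: a=-3 b=-678/137 c=1623/274 d=-541/274
S(1) = -2523/548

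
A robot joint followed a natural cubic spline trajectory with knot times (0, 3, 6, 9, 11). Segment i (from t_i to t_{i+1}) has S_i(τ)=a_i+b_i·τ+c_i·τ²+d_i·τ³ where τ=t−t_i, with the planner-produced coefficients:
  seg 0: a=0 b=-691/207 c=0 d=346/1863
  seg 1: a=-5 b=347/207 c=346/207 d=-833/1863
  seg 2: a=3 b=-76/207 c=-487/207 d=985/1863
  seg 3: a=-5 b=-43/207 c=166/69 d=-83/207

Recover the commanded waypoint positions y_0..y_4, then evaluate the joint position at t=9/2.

y_0 = S_0(0) = a_0 = 0
y_1 = S_1(0) = a_1 = -5
y_2 = S_2(0) = a_2 = 3
y_3 = S_3(0) = a_3 = -5
y_4 = S_3(2) = 1
t_q=9/2 is in segment 1 (τ=3/2); S_1(τ)=-43/184

y_0=0 y_1=-5 y_2=3 y_3=-5 y_4=1
S(9/2) = -43/184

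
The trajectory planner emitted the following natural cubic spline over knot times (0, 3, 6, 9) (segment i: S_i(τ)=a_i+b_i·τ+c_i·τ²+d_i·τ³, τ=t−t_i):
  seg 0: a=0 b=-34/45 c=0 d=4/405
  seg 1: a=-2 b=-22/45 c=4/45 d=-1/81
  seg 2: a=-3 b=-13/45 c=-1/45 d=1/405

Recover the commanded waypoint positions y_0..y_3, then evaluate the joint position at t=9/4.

y_0 = S_0(0) = a_0 = 0
y_1 = S_1(0) = a_1 = -2
y_2 = S_2(0) = a_2 = -3
y_3 = S_2(3) = -4
t_q=9/4 is in segment 0 (τ=9/4); S_0(τ)=-127/80

y_0=0 y_1=-2 y_2=-3 y_3=-4
S(9/4) = -127/80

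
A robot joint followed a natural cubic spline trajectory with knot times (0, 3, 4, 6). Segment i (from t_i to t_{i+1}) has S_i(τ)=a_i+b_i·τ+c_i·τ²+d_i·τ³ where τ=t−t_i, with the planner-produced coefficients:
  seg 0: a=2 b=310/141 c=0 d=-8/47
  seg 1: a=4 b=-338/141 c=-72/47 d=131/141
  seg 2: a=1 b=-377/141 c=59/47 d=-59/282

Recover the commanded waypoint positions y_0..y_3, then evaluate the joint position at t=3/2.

y_0=2 y_1=4 y_2=1 y_3=-1
S(3/2) = 222/47

y_0 = S_0(0) = a_0 = 2
y_1 = S_1(0) = a_1 = 4
y_2 = S_2(0) = a_2 = 1
y_3 = S_2(2) = -1
t_q=3/2 is in segment 0 (τ=3/2); S_0(τ)=222/47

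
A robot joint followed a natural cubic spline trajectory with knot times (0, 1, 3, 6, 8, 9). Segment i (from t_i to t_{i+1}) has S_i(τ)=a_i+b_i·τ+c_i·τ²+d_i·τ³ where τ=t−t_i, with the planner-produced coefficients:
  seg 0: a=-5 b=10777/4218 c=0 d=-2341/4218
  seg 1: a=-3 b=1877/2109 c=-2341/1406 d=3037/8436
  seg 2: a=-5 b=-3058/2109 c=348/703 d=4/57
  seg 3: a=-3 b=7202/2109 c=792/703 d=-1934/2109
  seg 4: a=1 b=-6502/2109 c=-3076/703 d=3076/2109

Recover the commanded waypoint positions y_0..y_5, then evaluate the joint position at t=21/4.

y_0 = S_0(0) = a_0 = -5
y_1 = S_1(0) = a_1 = -3
y_2 = S_2(0) = a_2 = -5
y_3 = S_3(0) = a_3 = -3
y_4 = S_4(0) = a_4 = 1
y_5 = S_4(1) = -5
t_q=21/4 is in segment 2 (τ=9/4); S_2(τ)=-55757/11248

y_0=-5 y_1=-3 y_2=-5 y_3=-3 y_4=1 y_5=-5
S(21/4) = -55757/11248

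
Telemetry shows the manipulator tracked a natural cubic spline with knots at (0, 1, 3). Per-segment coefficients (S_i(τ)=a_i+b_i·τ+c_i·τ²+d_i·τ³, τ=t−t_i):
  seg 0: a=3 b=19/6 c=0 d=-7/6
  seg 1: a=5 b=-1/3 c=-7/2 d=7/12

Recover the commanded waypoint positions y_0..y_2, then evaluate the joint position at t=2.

y_0 = S_0(0) = a_0 = 3
y_1 = S_1(0) = a_1 = 5
y_2 = S_1(2) = -5
t_q=2 is in segment 1 (τ=1); S_1(τ)=7/4

y_0=3 y_1=5 y_2=-5
S(2) = 7/4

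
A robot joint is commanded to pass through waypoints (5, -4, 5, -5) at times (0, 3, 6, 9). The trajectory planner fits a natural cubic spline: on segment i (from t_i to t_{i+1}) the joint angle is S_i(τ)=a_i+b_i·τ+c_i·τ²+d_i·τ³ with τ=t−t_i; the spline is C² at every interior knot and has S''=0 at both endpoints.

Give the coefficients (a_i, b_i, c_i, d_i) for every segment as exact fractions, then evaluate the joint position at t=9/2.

  seg 0: a=5 b=-226/45 c=0 d=91/405
  seg 1: a=-4 b=47/45 c=91/45 d=-37/81
  seg 2: a=5 b=38/45 c=-94/45 d=94/405
S(9/2) = 23/40

Δ: Δ0=-3, Δ1=3, Δ2=-10/3
row 1: diag=12, rhs=36; c'=1/4, d'=3
row 2: denom=12−3·1/4=45/4; d'=(-38−3·3)/(45/4)=-188/45
back: M2=-188/45
back: M1=3−1/4·-188/45=182/45
M: M0=0, M1=182/45, M2=-188/45, M3=0
seg 0: a=5, c=M0/2=0, d=(M1−M0)/(6·3)=91/405, b=Δ0−h0·(2M0+M1)/6=-226/45
seg 1: a=-4, c=M1/2=91/45, d=(M2−M1)/(6·3)=-37/81, b=Δ1−h1·(2M1+M2)/6=47/45
seg 2: a=5, c=M2/2=-94/45, d=(M3−M2)/(6·3)=94/405, b=Δ2−h2·(2M2+M3)/6=38/45
t_q=9/2 → seg 1, τ=3/2; S=-4+47/45·τ+91/45·τ²+-37/81·τ³=23/40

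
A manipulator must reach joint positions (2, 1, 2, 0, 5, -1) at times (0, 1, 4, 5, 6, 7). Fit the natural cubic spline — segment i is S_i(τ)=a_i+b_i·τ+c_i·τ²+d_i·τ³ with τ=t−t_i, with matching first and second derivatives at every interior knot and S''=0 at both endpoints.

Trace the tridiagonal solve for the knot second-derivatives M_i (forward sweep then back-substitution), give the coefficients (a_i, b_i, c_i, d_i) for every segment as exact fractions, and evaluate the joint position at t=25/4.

  seg 0: a=2 b=-3509/2379 c=0 d=1130/2379
  seg 1: a=1 b=-119/2379 c=1130/793 d=-3086/7137
  seg 2: a=2 b=-581/183 c=-1956/793 d=8663/2379
  seg 3: a=0 b=6700/2379 c=6707/793 d=-14926/2379
  seg 4: a=5 b=2164/2379 c=-8219/793 d=8219/2379
S(25/4) = 235165/50752

Δ: Δ0=-1, Δ1=1/3, Δ2=-2, Δ3=5, Δ4=-6
row 1: diag=8, rhs=8; c'=3/8, d'=1
row 2: denom=8−3·3/8=55/8; d'=(-14−3·1)/(55/8)=-136/55
row 3: denom=4−1·8/55=212/55; d'=(42−1·-136/55)/(212/55)=1223/106
row 4: denom=4−1·55/212=793/212; d'=(-66−1·1223/106)/(793/212)=-16438/793
back: M4=-16438/793
back: M3=1223/106−55/212·-16438/793=13414/793
back: M2=-136/55−8/55·13414/793=-3912/793
back: M1=1−3/8·-3912/793=2260/793
M: M0=0, M1=2260/793, M2=-3912/793, M3=13414/793, M4=-16438/793, M5=0
seg 0: a=2, c=M0/2=0, d=(M1−M0)/(6·1)=1130/2379, b=Δ0−h0·(2M0+M1)/6=-3509/2379
seg 1: a=1, c=M1/2=1130/793, d=(M2−M1)/(6·3)=-3086/7137, b=Δ1−h1·(2M1+M2)/6=-119/2379
seg 2: a=2, c=M2/2=-1956/793, d=(M3−M2)/(6·1)=8663/2379, b=Δ2−h2·(2M2+M3)/6=-581/183
seg 3: a=0, c=M3/2=6707/793, d=(M4−M3)/(6·1)=-14926/2379, b=Δ3−h3·(2M3+M4)/6=6700/2379
seg 4: a=5, c=M4/2=-8219/793, d=(M5−M4)/(6·1)=8219/2379, b=Δ4−h4·(2M4+M5)/6=2164/2379
t_q=25/4 → seg 4, τ=1/4; S=5+2164/2379·τ+-8219/793·τ²+8219/2379·τ³=235165/50752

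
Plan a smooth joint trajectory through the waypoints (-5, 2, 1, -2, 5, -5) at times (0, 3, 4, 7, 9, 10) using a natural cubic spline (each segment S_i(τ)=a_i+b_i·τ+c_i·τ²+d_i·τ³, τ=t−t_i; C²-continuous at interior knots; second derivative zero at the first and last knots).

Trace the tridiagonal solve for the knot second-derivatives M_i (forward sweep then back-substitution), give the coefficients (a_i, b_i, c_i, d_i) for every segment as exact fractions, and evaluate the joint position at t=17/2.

  seg 0: a=-5 b=5339/1548 c=0 d=-1727/13932
  seg 1: a=2 b=79/774 c=-1727/1548 d=7/516
  seg 2: a=1 b=-3233/1548 c=-416/387 d=6677/13932
  seg 3: a=-2 b=3407/774 c=557/172 d=-5711/3096
  seg 4: a=5 b=-1850/387 c=-1010/129 d=1010/387
S(17/2) = 46757/8256

Δ: Δ0=7/3, Δ1=-1, Δ2=-1, Δ3=7/2, Δ4=-10
row 1: diag=8, rhs=-20; c'=1/8, d'=-5/2
row 2: denom=8−1·1/8=63/8; d'=(0−1·-5/2)/(63/8)=20/63
row 3: denom=10−3·8/21=62/7; d'=(27−3·20/63)/(62/7)=547/186
row 4: denom=6−2·7/31=172/31; d'=(-81−2·547/186)/(172/31)=-2020/129
back: M4=-2020/129
back: M3=547/186−7/31·-2020/129=557/86
back: M2=20/63−8/21·557/86=-832/387
back: M1=-5/2−1/8·-832/387=-1727/774
M: M0=0, M1=-1727/774, M2=-832/387, M3=557/86, M4=-2020/129, M5=0
seg 0: a=-5, c=M0/2=0, d=(M1−M0)/(6·3)=-1727/13932, b=Δ0−h0·(2M0+M1)/6=5339/1548
seg 1: a=2, c=M1/2=-1727/1548, d=(M2−M1)/(6·1)=7/516, b=Δ1−h1·(2M1+M2)/6=79/774
seg 2: a=1, c=M2/2=-416/387, d=(M3−M2)/(6·3)=6677/13932, b=Δ2−h2·(2M2+M3)/6=-3233/1548
seg 3: a=-2, c=M3/2=557/172, d=(M4−M3)/(6·2)=-5711/3096, b=Δ3−h3·(2M3+M4)/6=3407/774
seg 4: a=5, c=M4/2=-1010/129, d=(M5−M4)/(6·1)=1010/387, b=Δ4−h4·(2M4+M5)/6=-1850/387
t_q=17/2 → seg 3, τ=3/2; S=-2+3407/774·τ+557/172·τ²+-5711/3096·τ³=46757/8256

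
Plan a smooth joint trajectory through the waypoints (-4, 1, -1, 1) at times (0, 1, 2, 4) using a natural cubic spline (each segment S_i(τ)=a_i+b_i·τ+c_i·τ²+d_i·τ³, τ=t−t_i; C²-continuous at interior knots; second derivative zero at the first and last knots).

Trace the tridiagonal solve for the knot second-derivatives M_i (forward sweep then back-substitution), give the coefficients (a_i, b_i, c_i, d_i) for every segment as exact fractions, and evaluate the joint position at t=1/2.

  seg 0: a=-4 b=160/23 c=0 d=-45/23
  seg 1: a=1 b=25/23 c=-135/23 d=64/23
  seg 2: a=-1 b=-53/23 c=57/23 d=-19/46
S(1/2) = -141/184

Δ: Δ0=5, Δ1=-2, Δ2=1
row 1: diag=4, rhs=-42; c'=1/4, d'=-21/2
row 2: denom=6−1·1/4=23/4; d'=(18−1·-21/2)/(23/4)=114/23
back: M2=114/23
back: M1=-21/2−1/4·114/23=-270/23
M: M0=0, M1=-270/23, M2=114/23, M3=0
seg 0: a=-4, c=M0/2=0, d=(M1−M0)/(6·1)=-45/23, b=Δ0−h0·(2M0+M1)/6=160/23
seg 1: a=1, c=M1/2=-135/23, d=(M2−M1)/(6·1)=64/23, b=Δ1−h1·(2M1+M2)/6=25/23
seg 2: a=-1, c=M2/2=57/23, d=(M3−M2)/(6·2)=-19/46, b=Δ2−h2·(2M2+M3)/6=-53/23
t_q=1/2 → seg 0, τ=1/2; S=-4+160/23·τ+0·τ²+-45/23·τ³=-141/184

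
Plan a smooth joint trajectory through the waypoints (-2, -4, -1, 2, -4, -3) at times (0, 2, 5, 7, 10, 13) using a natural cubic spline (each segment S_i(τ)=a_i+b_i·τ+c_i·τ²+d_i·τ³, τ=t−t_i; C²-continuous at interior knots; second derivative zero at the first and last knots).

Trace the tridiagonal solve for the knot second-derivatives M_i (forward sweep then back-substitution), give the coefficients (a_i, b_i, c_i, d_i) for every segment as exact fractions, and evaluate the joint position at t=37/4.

Δ: Δ0=-1, Δ1=1, Δ2=3/2, Δ3=-2, Δ4=1/3
row 1: diag=10, rhs=12; c'=3/10, d'=6/5
row 2: denom=10−3·3/10=91/10; d'=(3−3·6/5)/(91/10)=-6/91
row 3: denom=10−2·20/91=870/91; d'=(-21−2·-6/91)/(870/91)=-633/290
row 4: denom=12−3·91/290=3207/290; d'=(14−3·-633/290)/(3207/290)=5959/3207
back: M4=5959/3207
back: M3=-633/290−91/290·5959/3207=-8870/3207
back: M2=-6/91−20/91·-8870/3207=1738/3207
back: M1=6/5−3/10·1738/3207=1109/1069
M: M0=0, M1=1109/1069, M2=1738/3207, M3=-8870/3207, M4=5959/3207, M5=0
seg 0: a=-2, c=M0/2=0, d=(M1−M0)/(6·2)=1109/12828, b=Δ0−h0·(2M0+M1)/6=-4316/3207
seg 1: a=-4, c=M1/2=1109/2138, d=(M2−M1)/(6·3)=-1589/57726, b=Δ1−h1·(2M1+M2)/6=-989/3207
seg 2: a=-1, c=M2/2=869/3207, d=(M3−M2)/(6·2)=-884/3207, b=Δ2−h2·(2M2+M3)/6=13217/6414
seg 3: a=2, c=M3/2=-4435/3207, d=(M4−M3)/(6·3)=4943/19242, b=Δ3−h3·(2M3+M4)/6=-349/2138
seg 4: a=-4, c=M4/2=5959/6414, d=(M5−M4)/(6·3)=-5959/57726, b=Δ4−h4·(2M4+M5)/6=-1630/1069
t_q=37/4 → seg 3, τ=9/4; S=2+-349/2138·τ+-4435/3207·τ²+4943/19242·τ³=-334169/136832

  seg 0: a=-2 b=-4316/3207 c=0 d=1109/12828
  seg 1: a=-4 b=-989/3207 c=1109/2138 d=-1589/57726
  seg 2: a=-1 b=13217/6414 c=869/3207 d=-884/3207
  seg 3: a=2 b=-349/2138 c=-4435/3207 d=4943/19242
  seg 4: a=-4 b=-1630/1069 c=5959/6414 d=-5959/57726
S(37/4) = -334169/136832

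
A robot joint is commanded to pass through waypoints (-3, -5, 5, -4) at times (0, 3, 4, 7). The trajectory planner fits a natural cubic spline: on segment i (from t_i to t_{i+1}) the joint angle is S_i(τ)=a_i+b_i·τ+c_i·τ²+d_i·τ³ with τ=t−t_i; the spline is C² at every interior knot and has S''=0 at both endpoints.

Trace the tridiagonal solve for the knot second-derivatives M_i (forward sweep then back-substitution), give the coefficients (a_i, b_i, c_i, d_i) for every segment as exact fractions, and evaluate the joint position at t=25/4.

  seg 0: a=-3 b=-337/63 c=0 d=295/567
  seg 1: a=-5 b=548/63 c=295/63 d=-71/21
  seg 2: a=5 b=499/63 c=-344/63 d=344/567
S(25/4) = 117/56

Δ: Δ0=-2/3, Δ1=10, Δ2=-3
row 1: diag=8, rhs=64; c'=1/8, d'=8
row 2: denom=8−1·1/8=63/8; d'=(-78−1·8)/(63/8)=-688/63
back: M2=-688/63
back: M1=8−1/8·-688/63=590/63
M: M0=0, M1=590/63, M2=-688/63, M3=0
seg 0: a=-3, c=M0/2=0, d=(M1−M0)/(6·3)=295/567, b=Δ0−h0·(2M0+M1)/6=-337/63
seg 1: a=-5, c=M1/2=295/63, d=(M2−M1)/(6·1)=-71/21, b=Δ1−h1·(2M1+M2)/6=548/63
seg 2: a=5, c=M2/2=-344/63, d=(M3−M2)/(6·3)=344/567, b=Δ2−h2·(2M2+M3)/6=499/63
t_q=25/4 → seg 2, τ=9/4; S=5+499/63·τ+-344/63·τ²+344/567·τ³=117/56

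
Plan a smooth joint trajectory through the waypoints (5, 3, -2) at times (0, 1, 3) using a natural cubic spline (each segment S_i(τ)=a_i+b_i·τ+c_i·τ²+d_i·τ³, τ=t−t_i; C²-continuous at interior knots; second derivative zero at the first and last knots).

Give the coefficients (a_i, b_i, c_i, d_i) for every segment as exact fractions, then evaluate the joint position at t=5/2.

Δ: Δ0=-2, Δ1=-5/2
row 1: diag=6, rhs=-3; c'=1/3, d'=-1/2
back: M1=-1/2
M: M0=0, M1=-1/2, M2=0
seg 0: a=5, c=M0/2=0, d=(M1−M0)/(6·1)=-1/12, b=Δ0−h0·(2M0+M1)/6=-23/12
seg 1: a=3, c=M1/2=-1/4, d=(M2−M1)/(6·2)=1/24, b=Δ1−h1·(2M1+M2)/6=-13/6
t_q=5/2 → seg 1, τ=3/2; S=3+-13/6·τ+-1/4·τ²+1/24·τ³=-43/64

  seg 0: a=5 b=-23/12 c=0 d=-1/12
  seg 1: a=3 b=-13/6 c=-1/4 d=1/24
S(5/2) = -43/64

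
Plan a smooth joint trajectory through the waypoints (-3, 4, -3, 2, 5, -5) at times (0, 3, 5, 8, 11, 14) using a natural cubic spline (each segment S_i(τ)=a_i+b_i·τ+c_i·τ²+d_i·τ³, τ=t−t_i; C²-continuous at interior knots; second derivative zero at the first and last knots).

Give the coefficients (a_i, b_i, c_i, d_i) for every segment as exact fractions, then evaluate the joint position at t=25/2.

  seg 0: a=-3 b=595/132 c=0 d=-287/1188
  seg 1: a=4 b=-133/66 c=-287/132 d=63/88
  seg 2: a=-3 b=-70/33 c=70/33 d=-85/297
  seg 3: a=2 b=95/33 c=-5/11 d=-17/297
  seg 4: a=5 b=-46/33 c=-32/33 d=32/297
S(25/2) = 12/11

Δ: Δ0=7/3, Δ1=-7/2, Δ2=5/3, Δ3=1, Δ4=-10/3
row 1: diag=10, rhs=-35; c'=1/5, d'=-7/2
row 2: denom=10−2·1/5=48/5; d'=(31−2·-7/2)/(48/5)=95/24
row 3: denom=12−3·5/16=177/16; d'=(-4−3·95/24)/(177/16)=-254/177
row 4: denom=12−3·16/59=660/59; d'=(-26−3·-254/177)/(660/59)=-64/33
back: M4=-64/33
back: M3=-254/177−16/59·-64/33=-10/11
back: M2=95/24−5/16·-10/11=140/33
back: M1=-7/2−1/5·140/33=-287/66
M: M0=0, M1=-287/66, M2=140/33, M3=-10/11, M4=-64/33, M5=0
seg 0: a=-3, c=M0/2=0, d=(M1−M0)/(6·3)=-287/1188, b=Δ0−h0·(2M0+M1)/6=595/132
seg 1: a=4, c=M1/2=-287/132, d=(M2−M1)/(6·2)=63/88, b=Δ1−h1·(2M1+M2)/6=-133/66
seg 2: a=-3, c=M2/2=70/33, d=(M3−M2)/(6·3)=-85/297, b=Δ2−h2·(2M2+M3)/6=-70/33
seg 3: a=2, c=M3/2=-5/11, d=(M4−M3)/(6·3)=-17/297, b=Δ3−h3·(2M3+M4)/6=95/33
seg 4: a=5, c=M4/2=-32/33, d=(M5−M4)/(6·3)=32/297, b=Δ4−h4·(2M4+M5)/6=-46/33
t_q=25/2 → seg 4, τ=3/2; S=5+-46/33·τ+-32/33·τ²+32/297·τ³=12/11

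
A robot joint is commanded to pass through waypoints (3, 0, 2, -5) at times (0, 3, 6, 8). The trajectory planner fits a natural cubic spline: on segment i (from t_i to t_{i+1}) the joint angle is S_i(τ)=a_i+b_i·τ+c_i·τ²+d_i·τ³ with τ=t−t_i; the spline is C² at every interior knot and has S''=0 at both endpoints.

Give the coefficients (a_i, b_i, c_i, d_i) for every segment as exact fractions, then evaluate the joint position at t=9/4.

Δ: Δ0=-1, Δ1=2/3, Δ2=-7/2
row 1: diag=12, rhs=10; c'=1/4, d'=5/6
row 2: denom=10−3·1/4=37/4; d'=(-25−3·5/6)/(37/4)=-110/37
back: M2=-110/37
back: M1=5/6−1/4·-110/37=175/111
M: M0=0, M1=175/111, M2=-110/37, M3=0
seg 0: a=3, c=M0/2=0, d=(M1−M0)/(6·3)=175/1998, b=Δ0−h0·(2M0+M1)/6=-397/222
seg 1: a=0, c=M1/2=175/222, d=(M2−M1)/(6·3)=-505/1998, b=Δ1−h1·(2M1+M2)/6=64/111
seg 2: a=2, c=M2/2=-55/37, d=(M3−M2)/(6·2)=55/222, b=Δ2−h2·(2M2+M3)/6=-337/222
t_q=9/4 → seg 0, τ=9/4; S=3+-397/222·τ+0·τ²+175/1998·τ³=-123/4736

  seg 0: a=3 b=-397/222 c=0 d=175/1998
  seg 1: a=0 b=64/111 c=175/222 d=-505/1998
  seg 2: a=2 b=-337/222 c=-55/37 d=55/222
S(9/4) = -123/4736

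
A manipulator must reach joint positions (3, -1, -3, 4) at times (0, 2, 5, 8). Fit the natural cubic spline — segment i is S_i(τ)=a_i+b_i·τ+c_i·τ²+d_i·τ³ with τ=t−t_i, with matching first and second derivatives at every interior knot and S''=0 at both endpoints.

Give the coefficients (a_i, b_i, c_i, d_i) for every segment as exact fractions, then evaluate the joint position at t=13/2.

  seg 0: a=3 b=-236/111 c=0 d=7/222
  seg 1: a=-1 b=-194/111 c=7/37 d=19/333
  seg 2: a=-3 b=103/111 c=26/37 d=-26/333
S(13/2) = -43/148

Δ: Δ0=-2, Δ1=-2/3, Δ2=7/3
row 1: diag=10, rhs=8; c'=3/10, d'=4/5
row 2: denom=12−3·3/10=111/10; d'=(18−3·4/5)/(111/10)=52/37
back: M2=52/37
back: M1=4/5−3/10·52/37=14/37
M: M0=0, M1=14/37, M2=52/37, M3=0
seg 0: a=3, c=M0/2=0, d=(M1−M0)/(6·2)=7/222, b=Δ0−h0·(2M0+M1)/6=-236/111
seg 1: a=-1, c=M1/2=7/37, d=(M2−M1)/(6·3)=19/333, b=Δ1−h1·(2M1+M2)/6=-194/111
seg 2: a=-3, c=M2/2=26/37, d=(M3−M2)/(6·3)=-26/333, b=Δ2−h2·(2M2+M3)/6=103/111
t_q=13/2 → seg 2, τ=3/2; S=-3+103/111·τ+26/37·τ²+-26/333·τ³=-43/148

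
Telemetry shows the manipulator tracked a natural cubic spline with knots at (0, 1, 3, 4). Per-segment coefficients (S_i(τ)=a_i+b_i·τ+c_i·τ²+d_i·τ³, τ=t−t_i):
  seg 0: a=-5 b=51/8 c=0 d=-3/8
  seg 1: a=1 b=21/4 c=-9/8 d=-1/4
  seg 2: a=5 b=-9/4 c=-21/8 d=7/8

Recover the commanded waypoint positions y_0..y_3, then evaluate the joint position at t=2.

y_0 = S_0(0) = a_0 = -5
y_1 = S_1(0) = a_1 = 1
y_2 = S_2(0) = a_2 = 5
y_3 = S_2(1) = 1
t_q=2 is in segment 1 (τ=1); S_1(τ)=39/8

y_0=-5 y_1=1 y_2=5 y_3=1
S(2) = 39/8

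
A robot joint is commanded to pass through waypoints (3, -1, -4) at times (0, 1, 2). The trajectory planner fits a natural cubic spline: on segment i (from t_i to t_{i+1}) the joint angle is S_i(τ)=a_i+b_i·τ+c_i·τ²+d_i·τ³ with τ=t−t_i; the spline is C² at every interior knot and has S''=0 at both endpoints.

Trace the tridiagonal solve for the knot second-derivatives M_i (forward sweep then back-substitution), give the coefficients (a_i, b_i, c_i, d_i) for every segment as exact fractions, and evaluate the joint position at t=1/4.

  seg 0: a=3 b=-17/4 c=0 d=1/4
  seg 1: a=-1 b=-7/2 c=3/4 d=-1/4
S(1/4) = 497/256

Δ: Δ0=-4, Δ1=-3
row 1: diag=4, rhs=6; c'=1/4, d'=3/2
back: M1=3/2
M: M0=0, M1=3/2, M2=0
seg 0: a=3, c=M0/2=0, d=(M1−M0)/(6·1)=1/4, b=Δ0−h0·(2M0+M1)/6=-17/4
seg 1: a=-1, c=M1/2=3/4, d=(M2−M1)/(6·1)=-1/4, b=Δ1−h1·(2M1+M2)/6=-7/2
t_q=1/4 → seg 0, τ=1/4; S=3+-17/4·τ+0·τ²+1/4·τ³=497/256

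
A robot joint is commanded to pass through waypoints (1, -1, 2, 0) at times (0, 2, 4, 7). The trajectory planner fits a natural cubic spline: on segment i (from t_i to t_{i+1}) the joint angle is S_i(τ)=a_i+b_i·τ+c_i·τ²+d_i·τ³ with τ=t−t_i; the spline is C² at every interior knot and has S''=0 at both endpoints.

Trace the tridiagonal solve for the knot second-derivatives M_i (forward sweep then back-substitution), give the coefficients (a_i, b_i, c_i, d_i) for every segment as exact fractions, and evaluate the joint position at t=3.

  seg 0: a=1 b=-101/57 c=0 d=11/57
  seg 1: a=-1 b=31/57 c=22/19 d=-155/456
  seg 2: a=2 b=125/114 c=-67/76 d=67/684
S(3) = 55/152

Δ: Δ0=-1, Δ1=3/2, Δ2=-2/3
row 1: diag=8, rhs=15; c'=1/4, d'=15/8
row 2: denom=10−2·1/4=19/2; d'=(-13−2·15/8)/(19/2)=-67/38
back: M2=-67/38
back: M1=15/8−1/4·-67/38=44/19
M: M0=0, M1=44/19, M2=-67/38, M3=0
seg 0: a=1, c=M0/2=0, d=(M1−M0)/(6·2)=11/57, b=Δ0−h0·(2M0+M1)/6=-101/57
seg 1: a=-1, c=M1/2=22/19, d=(M2−M1)/(6·2)=-155/456, b=Δ1−h1·(2M1+M2)/6=31/57
seg 2: a=2, c=M2/2=-67/76, d=(M3−M2)/(6·3)=67/684, b=Δ2−h2·(2M2+M3)/6=125/114
t_q=3 → seg 1, τ=1; S=-1+31/57·τ+22/19·τ²+-155/456·τ³=55/152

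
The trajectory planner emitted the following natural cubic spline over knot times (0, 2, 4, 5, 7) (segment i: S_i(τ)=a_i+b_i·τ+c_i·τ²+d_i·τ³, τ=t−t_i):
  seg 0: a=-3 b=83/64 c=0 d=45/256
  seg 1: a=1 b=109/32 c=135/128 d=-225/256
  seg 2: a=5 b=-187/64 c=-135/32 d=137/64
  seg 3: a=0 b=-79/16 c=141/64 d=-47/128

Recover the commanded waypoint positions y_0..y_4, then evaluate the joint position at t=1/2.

y_0 = S_0(0) = a_0 = -3
y_1 = S_1(0) = a_1 = 1
y_2 = S_2(0) = a_2 = 5
y_3 = S_3(0) = a_3 = 0
y_4 = S_3(2) = -4
t_q=1/2 is in segment 0 (τ=1/2); S_0(τ)=-4771/2048

y_0=-3 y_1=1 y_2=5 y_3=0 y_4=-4
S(1/2) = -4771/2048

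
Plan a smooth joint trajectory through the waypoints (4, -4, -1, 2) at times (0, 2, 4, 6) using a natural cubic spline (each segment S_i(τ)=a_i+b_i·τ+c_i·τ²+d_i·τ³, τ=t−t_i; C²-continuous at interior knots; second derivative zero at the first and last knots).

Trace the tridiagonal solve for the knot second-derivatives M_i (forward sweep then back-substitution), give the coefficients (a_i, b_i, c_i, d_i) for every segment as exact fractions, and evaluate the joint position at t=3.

Δ: Δ0=-4, Δ1=3/2, Δ2=3/2
row 1: diag=8, rhs=33; c'=1/4, d'=33/8
row 2: denom=8−2·1/4=15/2; d'=(0−2·33/8)/(15/2)=-11/10
back: M2=-11/10
back: M1=33/8−1/4·-11/10=22/5
M: M0=0, M1=22/5, M2=-11/10, M3=0
seg 0: a=4, c=M0/2=0, d=(M1−M0)/(6·2)=11/30, b=Δ0−h0·(2M0+M1)/6=-82/15
seg 1: a=-4, c=M1/2=11/5, d=(M2−M1)/(6·2)=-11/24, b=Δ1−h1·(2M1+M2)/6=-16/15
seg 2: a=-1, c=M2/2=-11/20, d=(M3−M2)/(6·2)=11/120, b=Δ2−h2·(2M2+M3)/6=67/30
t_q=3 → seg 1, τ=1; S=-4+-16/15·τ+11/5·τ²+-11/24·τ³=-133/40

  seg 0: a=4 b=-82/15 c=0 d=11/30
  seg 1: a=-4 b=-16/15 c=11/5 d=-11/24
  seg 2: a=-1 b=67/30 c=-11/20 d=11/120
S(3) = -133/40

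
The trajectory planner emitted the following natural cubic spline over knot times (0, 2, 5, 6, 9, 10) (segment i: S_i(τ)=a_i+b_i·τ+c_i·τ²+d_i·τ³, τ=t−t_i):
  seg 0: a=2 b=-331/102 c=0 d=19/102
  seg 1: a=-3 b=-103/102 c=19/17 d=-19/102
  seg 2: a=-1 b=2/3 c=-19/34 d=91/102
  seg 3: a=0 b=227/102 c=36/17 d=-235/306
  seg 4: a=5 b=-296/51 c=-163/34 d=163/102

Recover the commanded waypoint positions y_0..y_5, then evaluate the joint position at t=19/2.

y_0=2 y_1=-3 y_2=-1 y_3=0 y_4=5 y_5=-4
S(19/2) = 299/272

y_0 = S_0(0) = a_0 = 2
y_1 = S_1(0) = a_1 = -3
y_2 = S_2(0) = a_2 = -1
y_3 = S_3(0) = a_3 = 0
y_4 = S_4(0) = a_4 = 5
y_5 = S_4(1) = -4
t_q=19/2 is in segment 4 (τ=1/2); S_4(τ)=299/272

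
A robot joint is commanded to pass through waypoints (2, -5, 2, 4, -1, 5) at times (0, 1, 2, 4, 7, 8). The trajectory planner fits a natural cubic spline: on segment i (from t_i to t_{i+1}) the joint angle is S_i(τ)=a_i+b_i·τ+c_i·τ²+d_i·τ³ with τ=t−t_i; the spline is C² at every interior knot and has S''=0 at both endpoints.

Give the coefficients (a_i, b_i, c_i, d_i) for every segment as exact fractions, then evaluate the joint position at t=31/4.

  seg 0: a=2 b=-9833/903 c=0 d=3512/903
  seg 1: a=-5 b=703/903 c=3512/301 d=-4918/903
  seg 2: a=2 b=1003/129 c=-1406/301 d=1159/1806
  seg 3: a=4 b=-2897/903 c=-247/301 d=1205/2709
  seg 4: a=-1 b=3502/903 c=958/301 d=-958/903
S(31/4) = 31317/9632

Δ: Δ0=-7, Δ1=7, Δ2=1, Δ3=-5/3, Δ4=6
row 1: diag=4, rhs=84; c'=1/4, d'=21
row 2: denom=6−1·1/4=23/4; d'=(-36−1·21)/(23/4)=-228/23
row 3: denom=10−2·8/23=214/23; d'=(-16−2·-228/23)/(214/23)=44/107
row 4: denom=8−3·69/214=1505/214; d'=(46−3·44/107)/(1505/214)=1916/301
back: M4=1916/301
back: M3=44/107−69/214·1916/301=-494/301
back: M2=-228/23−8/23·-494/301=-2812/301
back: M1=21−1/4·-2812/301=7024/301
M: M0=0, M1=7024/301, M2=-2812/301, M3=-494/301, M4=1916/301, M5=0
seg 0: a=2, c=M0/2=0, d=(M1−M0)/(6·1)=3512/903, b=Δ0−h0·(2M0+M1)/6=-9833/903
seg 1: a=-5, c=M1/2=3512/301, d=(M2−M1)/(6·1)=-4918/903, b=Δ1−h1·(2M1+M2)/6=703/903
seg 2: a=2, c=M2/2=-1406/301, d=(M3−M2)/(6·2)=1159/1806, b=Δ2−h2·(2M2+M3)/6=1003/129
seg 3: a=4, c=M3/2=-247/301, d=(M4−M3)/(6·3)=1205/2709, b=Δ3−h3·(2M3+M4)/6=-2897/903
seg 4: a=-1, c=M4/2=958/301, d=(M5−M4)/(6·1)=-958/903, b=Δ4−h4·(2M4+M5)/6=3502/903
t_q=31/4 → seg 4, τ=3/4; S=-1+3502/903·τ+958/301·τ²+-958/903·τ³=31317/9632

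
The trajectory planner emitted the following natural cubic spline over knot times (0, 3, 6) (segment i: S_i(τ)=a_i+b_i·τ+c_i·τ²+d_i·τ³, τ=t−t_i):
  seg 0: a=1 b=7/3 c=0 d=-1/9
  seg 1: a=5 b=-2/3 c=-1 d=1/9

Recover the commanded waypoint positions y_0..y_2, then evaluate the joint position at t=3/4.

y_0 = S_0(0) = a_0 = 1
y_1 = S_1(0) = a_1 = 5
y_2 = S_1(3) = -3
t_q=3/4 is in segment 0 (τ=3/4); S_0(τ)=173/64

y_0=1 y_1=5 y_2=-3
S(3/4) = 173/64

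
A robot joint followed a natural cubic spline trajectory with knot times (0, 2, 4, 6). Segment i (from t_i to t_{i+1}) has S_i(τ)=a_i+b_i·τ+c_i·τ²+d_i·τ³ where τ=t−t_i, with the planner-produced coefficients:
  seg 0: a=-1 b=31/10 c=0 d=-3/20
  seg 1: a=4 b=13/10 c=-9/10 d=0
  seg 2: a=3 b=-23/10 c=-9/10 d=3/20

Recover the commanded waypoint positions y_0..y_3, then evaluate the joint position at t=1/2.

y_0 = S_0(0) = a_0 = -1
y_1 = S_1(0) = a_1 = 4
y_2 = S_2(0) = a_2 = 3
y_3 = S_2(2) = -4
t_q=1/2 is in segment 0 (τ=1/2); S_0(τ)=17/32

y_0=-1 y_1=4 y_2=3 y_3=-4
S(1/2) = 17/32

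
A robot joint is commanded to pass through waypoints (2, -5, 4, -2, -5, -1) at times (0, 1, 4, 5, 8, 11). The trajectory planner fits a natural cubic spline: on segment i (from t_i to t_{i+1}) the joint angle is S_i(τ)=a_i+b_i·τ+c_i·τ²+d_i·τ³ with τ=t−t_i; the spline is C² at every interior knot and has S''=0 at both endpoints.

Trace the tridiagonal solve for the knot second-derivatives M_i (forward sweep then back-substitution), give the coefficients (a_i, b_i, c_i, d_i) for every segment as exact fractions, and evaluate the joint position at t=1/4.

Δ: Δ0=-7, Δ1=3, Δ2=-6, Δ3=-1, Δ4=4/3
row 1: diag=8, rhs=60; c'=3/8, d'=15/2
row 2: denom=8−3·3/8=55/8; d'=(-54−3·15/2)/(55/8)=-612/55
row 3: denom=8−1·8/55=432/55; d'=(30−1·-612/55)/(432/55)=377/72
row 4: denom=12−3·55/144=521/48; d'=(14−3·377/72)/(521/48)=-82/521
back: M4=-82/521
back: M3=377/72−55/144·-82/521=8278/1563
back: M2=-612/55−8/55·8278/1563=-18596/1563
back: M1=15/2−3/8·-18596/1563=6232/521
M: M0=0, M1=6232/521, M2=-18596/1563, M3=8278/1563, M4=-82/521, M5=0
seg 0: a=2, c=M0/2=0, d=(M1−M0)/(6·1)=3116/1563, b=Δ0−h0·(2M0+M1)/6=-14057/1563
seg 1: a=-5, c=M1/2=3116/521, d=(M2−M1)/(6·3)=-18646/14067, b=Δ1−h1·(2M1+M2)/6=-4709/1563
seg 2: a=4, c=M2/2=-9298/1563, d=(M3−M2)/(6·1)=1493/521, b=Δ2−h2·(2M2+M3)/6=-4559/1563
seg 3: a=-2, c=M3/2=4139/1563, d=(M4−M3)/(6·3)=-4262/14067, b=Δ3−h3·(2M3+M4)/6=-9718/1563
seg 4: a=-5, c=M4/2=-41/521, d=(M5−M4)/(6·3)=41/4689, b=Δ4−h4·(2M4+M5)/6=2330/1563
t_q=1/4 → seg 0, τ=1/4; S=2+-14057/1563·τ+0·τ²+3116/1563·τ³=-1811/8336

  seg 0: a=2 b=-14057/1563 c=0 d=3116/1563
  seg 1: a=-5 b=-4709/1563 c=3116/521 d=-18646/14067
  seg 2: a=4 b=-4559/1563 c=-9298/1563 d=1493/521
  seg 3: a=-2 b=-9718/1563 c=4139/1563 d=-4262/14067
  seg 4: a=-5 b=2330/1563 c=-41/521 d=41/4689
S(1/4) = -1811/8336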